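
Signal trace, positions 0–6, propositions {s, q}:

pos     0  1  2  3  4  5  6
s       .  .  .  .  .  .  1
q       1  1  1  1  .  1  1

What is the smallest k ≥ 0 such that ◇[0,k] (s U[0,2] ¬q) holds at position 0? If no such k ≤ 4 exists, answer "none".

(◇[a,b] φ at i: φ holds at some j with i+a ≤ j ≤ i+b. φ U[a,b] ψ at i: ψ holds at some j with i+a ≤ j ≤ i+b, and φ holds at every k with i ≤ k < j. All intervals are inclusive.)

Scan j = 0,1,… for (s U[0,2] ¬q):
  j=0: fails
  j=1: fails
  j=2: fails
  j=3: fails
  j=4: holds
First hit at j=4, so smallest k = 4-0 = 4.

4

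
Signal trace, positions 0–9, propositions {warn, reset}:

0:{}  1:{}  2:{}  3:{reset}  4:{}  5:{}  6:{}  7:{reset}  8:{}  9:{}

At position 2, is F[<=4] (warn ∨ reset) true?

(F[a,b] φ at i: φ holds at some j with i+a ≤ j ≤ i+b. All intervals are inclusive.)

Check (warn ∨ reset) at each j in [2,6]:
  j=2: false
  j=3: true
  j=4: false
  j=5: false
  j=6: false
Found at j=3 → formula holds.

True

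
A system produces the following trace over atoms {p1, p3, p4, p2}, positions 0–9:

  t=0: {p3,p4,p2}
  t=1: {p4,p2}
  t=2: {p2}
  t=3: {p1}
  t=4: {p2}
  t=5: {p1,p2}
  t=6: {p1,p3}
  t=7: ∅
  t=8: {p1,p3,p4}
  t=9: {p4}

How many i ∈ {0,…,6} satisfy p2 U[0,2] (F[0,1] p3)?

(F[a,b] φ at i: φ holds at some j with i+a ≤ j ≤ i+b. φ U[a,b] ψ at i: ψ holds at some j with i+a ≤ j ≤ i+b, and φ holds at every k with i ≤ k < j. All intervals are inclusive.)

Evaluate at each i in [0,6]:
  i=0: ✓ (rhs at j=0)
  i=1: ✗ (no rhs in [1,3])
  i=2: ✗ (no rhs in [2,4])
  i=3: ✗ (lhs fails at k=3 before rhs at j=5)
  i=4: ✓ (rhs at j=5; lhs holds on [4,4])
  i=5: ✓ (rhs at j=5)
  i=6: ✓ (rhs at j=6)
Positions where it holds: {0, 4, 5, 6} → 4.

4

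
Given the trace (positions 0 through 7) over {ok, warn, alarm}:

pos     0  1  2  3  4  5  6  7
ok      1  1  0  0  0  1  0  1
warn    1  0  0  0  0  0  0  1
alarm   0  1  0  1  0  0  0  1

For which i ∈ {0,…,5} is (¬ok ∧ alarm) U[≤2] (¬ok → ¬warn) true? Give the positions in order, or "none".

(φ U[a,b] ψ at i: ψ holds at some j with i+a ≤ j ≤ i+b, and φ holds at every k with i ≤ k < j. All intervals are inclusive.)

0, 1, 2, 3, 4, 5

Evaluate at each i in [0,5]:
  i=0: ✓ (rhs at j=0)
  i=1: ✓ (rhs at j=1)
  i=2: ✓ (rhs at j=2)
  i=3: ✓ (rhs at j=3)
  i=4: ✓ (rhs at j=4)
  i=5: ✓ (rhs at j=5)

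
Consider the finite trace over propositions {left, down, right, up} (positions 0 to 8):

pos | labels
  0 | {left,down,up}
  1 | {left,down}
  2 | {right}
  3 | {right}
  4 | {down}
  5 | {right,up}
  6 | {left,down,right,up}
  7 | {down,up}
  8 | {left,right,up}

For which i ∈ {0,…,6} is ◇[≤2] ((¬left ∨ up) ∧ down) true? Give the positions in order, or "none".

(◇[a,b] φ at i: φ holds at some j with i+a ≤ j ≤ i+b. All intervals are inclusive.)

Evaluate at each i in [0,6]:
  i=0: ✓ (witness j=0)
  i=1: ✗ (none in [1,3])
  i=2: ✓ (witness j=4)
  i=3: ✓ (witness j=4)
  i=4: ✓ (witness j=4)
  i=5: ✓ (witness j=6)
  i=6: ✓ (witness j=6)

0, 2, 3, 4, 5, 6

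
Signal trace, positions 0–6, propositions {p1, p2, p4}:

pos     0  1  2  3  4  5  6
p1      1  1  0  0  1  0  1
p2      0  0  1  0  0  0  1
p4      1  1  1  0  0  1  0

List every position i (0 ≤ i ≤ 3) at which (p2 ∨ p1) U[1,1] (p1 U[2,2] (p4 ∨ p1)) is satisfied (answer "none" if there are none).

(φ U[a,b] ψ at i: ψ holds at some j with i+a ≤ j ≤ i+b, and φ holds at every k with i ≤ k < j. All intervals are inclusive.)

none

Evaluate at each i in [0,3]:
  i=0: ✗ (no rhs in [1,1])
  i=1: ✗ (no rhs in [2,2])
  i=2: ✗ (no rhs in [3,3])
  i=3: ✗ (no rhs in [4,4])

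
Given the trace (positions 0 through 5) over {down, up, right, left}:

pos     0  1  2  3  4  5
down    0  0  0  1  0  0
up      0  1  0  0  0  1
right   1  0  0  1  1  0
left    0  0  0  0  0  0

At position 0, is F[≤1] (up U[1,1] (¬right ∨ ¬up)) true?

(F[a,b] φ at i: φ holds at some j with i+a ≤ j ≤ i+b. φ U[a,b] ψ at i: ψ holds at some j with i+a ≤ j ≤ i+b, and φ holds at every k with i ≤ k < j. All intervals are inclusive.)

Check (up U[1,1] (¬right ∨ ¬up)) at each j in [0,1]:
  j=0: fails
  j=1: holds
Found at j=1 → formula holds.

Yes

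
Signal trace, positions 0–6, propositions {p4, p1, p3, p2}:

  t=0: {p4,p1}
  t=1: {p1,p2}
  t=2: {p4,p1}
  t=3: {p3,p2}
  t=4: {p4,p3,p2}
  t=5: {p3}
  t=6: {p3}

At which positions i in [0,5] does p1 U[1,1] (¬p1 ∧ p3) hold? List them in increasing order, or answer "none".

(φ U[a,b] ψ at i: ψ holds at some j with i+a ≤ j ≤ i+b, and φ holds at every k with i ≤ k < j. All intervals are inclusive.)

2

Evaluate at each i in [0,5]:
  i=0: ✗ (no rhs in [1,1])
  i=1: ✗ (no rhs in [2,2])
  i=2: ✓ (rhs at j=3; lhs holds on [2,2])
  i=3: ✗ (lhs fails at k=3 before rhs at j=4)
  i=4: ✗ (lhs fails at k=4 before rhs at j=5)
  i=5: ✗ (lhs fails at k=5 before rhs at j=6)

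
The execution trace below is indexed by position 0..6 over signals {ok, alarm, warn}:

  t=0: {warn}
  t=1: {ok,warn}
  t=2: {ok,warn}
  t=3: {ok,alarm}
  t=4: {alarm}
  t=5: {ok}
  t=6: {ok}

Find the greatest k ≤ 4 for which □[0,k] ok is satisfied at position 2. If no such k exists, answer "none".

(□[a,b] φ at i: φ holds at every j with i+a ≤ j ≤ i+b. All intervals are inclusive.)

ok must hold from j=2 onward; find where it first fails.
  j=2: holds
  j=3: holds
  j=4: fails
Holds on [2,3], so largest k = 1.

1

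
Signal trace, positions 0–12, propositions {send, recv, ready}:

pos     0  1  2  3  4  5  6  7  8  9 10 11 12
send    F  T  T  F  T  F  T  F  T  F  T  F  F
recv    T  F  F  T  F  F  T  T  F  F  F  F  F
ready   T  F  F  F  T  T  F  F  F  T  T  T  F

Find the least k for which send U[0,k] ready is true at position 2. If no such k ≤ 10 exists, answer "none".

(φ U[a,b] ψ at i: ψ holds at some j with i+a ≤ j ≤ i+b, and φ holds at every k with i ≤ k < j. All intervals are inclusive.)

Need earliest j ≥ 2 with ready, and send at every k in [2,j-1].
  j=2: rhs fails.
  j=3: rhs fails.
  j=4: rhs holds but lhs fails at k=3.
  j=5: rhs holds but lhs fails at k=3.
  j=6: rhs fails.
  j=7: rhs fails.
  j=8: rhs fails.
  j=9: rhs holds but lhs fails at k=3.
  j=10: rhs holds but lhs fails at k=3.
  j=11: rhs holds but lhs fails at k=3.
  j=12: rhs fails.
No witness within the range → none.

none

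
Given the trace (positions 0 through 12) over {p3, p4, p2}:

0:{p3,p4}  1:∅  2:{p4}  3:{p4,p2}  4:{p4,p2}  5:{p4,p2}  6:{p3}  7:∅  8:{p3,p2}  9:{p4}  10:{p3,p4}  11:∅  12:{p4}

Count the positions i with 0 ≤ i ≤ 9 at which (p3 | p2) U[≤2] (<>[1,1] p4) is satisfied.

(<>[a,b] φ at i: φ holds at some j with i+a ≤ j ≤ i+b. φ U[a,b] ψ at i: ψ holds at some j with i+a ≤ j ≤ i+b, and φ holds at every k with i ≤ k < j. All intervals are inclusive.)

7

Evaluate at each i in [0,9]:
  i=0: ✓ (rhs at j=1; lhs holds on [0,0])
  i=1: ✓ (rhs at j=1)
  i=2: ✓ (rhs at j=2)
  i=3: ✓ (rhs at j=3)
  i=4: ✓ (rhs at j=4)
  i=5: ✗ (no rhs in [5,7])
  i=6: ✗ (lhs fails at k=7 before rhs at j=8)
  i=7: ✗ (lhs fails at k=7 before rhs at j=8)
  i=8: ✓ (rhs at j=8)
  i=9: ✓ (rhs at j=9)
Positions where it holds: {0, 1, 2, 3, 4, 8, 9} → 7.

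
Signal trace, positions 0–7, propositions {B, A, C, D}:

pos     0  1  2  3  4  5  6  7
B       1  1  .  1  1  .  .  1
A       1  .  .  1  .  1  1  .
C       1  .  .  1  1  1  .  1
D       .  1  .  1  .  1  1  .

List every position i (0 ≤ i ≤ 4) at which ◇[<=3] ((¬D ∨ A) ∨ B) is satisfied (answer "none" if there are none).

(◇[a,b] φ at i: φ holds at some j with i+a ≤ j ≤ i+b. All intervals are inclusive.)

Evaluate at each i in [0,4]:
  i=0: ✓ (witness j=0)
  i=1: ✓ (witness j=1)
  i=2: ✓ (witness j=2)
  i=3: ✓ (witness j=3)
  i=4: ✓ (witness j=4)

0, 1, 2, 3, 4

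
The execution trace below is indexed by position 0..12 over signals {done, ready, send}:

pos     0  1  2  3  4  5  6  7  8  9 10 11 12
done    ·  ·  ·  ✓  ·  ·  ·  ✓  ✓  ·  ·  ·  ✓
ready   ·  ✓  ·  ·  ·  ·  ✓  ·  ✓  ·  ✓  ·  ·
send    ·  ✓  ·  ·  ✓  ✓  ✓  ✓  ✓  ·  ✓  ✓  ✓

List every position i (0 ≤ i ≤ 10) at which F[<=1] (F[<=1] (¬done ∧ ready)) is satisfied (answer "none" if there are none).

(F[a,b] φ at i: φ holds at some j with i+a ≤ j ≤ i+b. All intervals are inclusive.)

0, 1, 4, 5, 6, 8, 9, 10

Evaluate at each i in [0,10]:
  i=0: ✓ (witness j=0)
  i=1: ✓ (witness j=1)
  i=2: ✗ (none in [2,3])
  i=3: ✗ (none in [3,4])
  i=4: ✓ (witness j=5)
  i=5: ✓ (witness j=5)
  i=6: ✓ (witness j=6)
  i=7: ✗ (none in [7,8])
  i=8: ✓ (witness j=9)
  i=9: ✓ (witness j=9)
  i=10: ✓ (witness j=10)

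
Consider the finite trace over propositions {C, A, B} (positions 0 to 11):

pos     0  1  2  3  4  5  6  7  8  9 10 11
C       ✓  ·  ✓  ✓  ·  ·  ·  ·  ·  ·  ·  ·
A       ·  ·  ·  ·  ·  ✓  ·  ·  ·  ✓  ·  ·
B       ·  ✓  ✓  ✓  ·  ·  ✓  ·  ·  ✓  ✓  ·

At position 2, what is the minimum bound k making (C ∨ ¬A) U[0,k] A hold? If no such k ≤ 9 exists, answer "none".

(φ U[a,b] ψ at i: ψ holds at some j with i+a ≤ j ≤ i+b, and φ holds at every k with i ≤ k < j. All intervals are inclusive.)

3

Need earliest j ≥ 2 with A, and (C ∨ ¬A) at every k in [2,j-1].
  j=2: rhs fails.
  j=3: rhs fails.
  j=4: rhs fails.
  j=5: rhs holds; lhs holds on [2,4]. k = 3.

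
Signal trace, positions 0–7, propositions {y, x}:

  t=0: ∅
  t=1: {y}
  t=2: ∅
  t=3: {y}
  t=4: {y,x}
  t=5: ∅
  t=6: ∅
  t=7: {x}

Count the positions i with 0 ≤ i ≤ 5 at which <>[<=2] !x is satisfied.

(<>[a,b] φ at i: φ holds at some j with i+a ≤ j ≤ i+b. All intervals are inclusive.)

Evaluate at each i in [0,5]:
  i=0: ✓ (witness j=0)
  i=1: ✓ (witness j=1)
  i=2: ✓ (witness j=2)
  i=3: ✓ (witness j=3)
  i=4: ✓ (witness j=5)
  i=5: ✓ (witness j=5)
Positions where it holds: {0, 1, 2, 3, 4, 5} → 6.

6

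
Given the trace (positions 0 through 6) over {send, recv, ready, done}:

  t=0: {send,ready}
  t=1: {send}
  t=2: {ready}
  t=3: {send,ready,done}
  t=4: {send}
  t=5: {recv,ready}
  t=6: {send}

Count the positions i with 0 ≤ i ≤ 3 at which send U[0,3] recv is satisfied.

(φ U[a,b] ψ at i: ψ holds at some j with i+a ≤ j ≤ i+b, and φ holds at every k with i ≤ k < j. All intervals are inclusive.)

Evaluate at each i in [0,3]:
  i=0: ✗ (no rhs in [0,3])
  i=1: ✗ (no rhs in [1,4])
  i=2: ✗ (lhs fails at k=2 before rhs at j=5)
  i=3: ✓ (rhs at j=5; lhs holds on [3,4])
Positions where it holds: {3} → 1.

1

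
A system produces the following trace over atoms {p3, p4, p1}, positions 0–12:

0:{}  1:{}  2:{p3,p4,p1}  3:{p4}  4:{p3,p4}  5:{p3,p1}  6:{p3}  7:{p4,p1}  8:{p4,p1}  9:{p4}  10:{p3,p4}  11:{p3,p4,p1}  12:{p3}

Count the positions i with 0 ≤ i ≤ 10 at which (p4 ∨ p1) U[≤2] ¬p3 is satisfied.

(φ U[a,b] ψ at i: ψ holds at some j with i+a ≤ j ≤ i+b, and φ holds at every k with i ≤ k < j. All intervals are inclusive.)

Evaluate at each i in [0,10]:
  i=0: ✓ (rhs at j=0)
  i=1: ✓ (rhs at j=1)
  i=2: ✓ (rhs at j=3; lhs holds on [2,2])
  i=3: ✓ (rhs at j=3)
  i=4: ✗ (no rhs in [4,6])
  i=5: ✗ (lhs fails at k=6 before rhs at j=7)
  i=6: ✗ (lhs fails at k=6 before rhs at j=7)
  i=7: ✓ (rhs at j=7)
  i=8: ✓ (rhs at j=8)
  i=9: ✓ (rhs at j=9)
  i=10: ✗ (no rhs in [10,12])
Positions where it holds: {0, 1, 2, 3, 7, 8, 9} → 7.

7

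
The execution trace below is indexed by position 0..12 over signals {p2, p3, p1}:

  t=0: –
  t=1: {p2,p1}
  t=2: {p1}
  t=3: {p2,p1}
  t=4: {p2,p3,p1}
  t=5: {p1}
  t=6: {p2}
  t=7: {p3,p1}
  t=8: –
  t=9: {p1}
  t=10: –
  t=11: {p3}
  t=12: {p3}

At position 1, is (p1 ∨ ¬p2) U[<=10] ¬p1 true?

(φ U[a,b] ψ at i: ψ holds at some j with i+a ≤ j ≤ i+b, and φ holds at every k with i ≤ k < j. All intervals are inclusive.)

Need some j in [1,11] with ¬p1, and (p1 ∨ ¬p2) at every k in [1,j-1].
  j=1: ¬p1 false.
  j=2: ¬p1 false.
  j=3: ¬p1 false.
  j=4: ¬p1 false.
  j=5: ¬p1 false.
  j=6: ¬p1 holds; (p1 ∨ ¬p2) holds at every k in [1,5] → satisfied.

True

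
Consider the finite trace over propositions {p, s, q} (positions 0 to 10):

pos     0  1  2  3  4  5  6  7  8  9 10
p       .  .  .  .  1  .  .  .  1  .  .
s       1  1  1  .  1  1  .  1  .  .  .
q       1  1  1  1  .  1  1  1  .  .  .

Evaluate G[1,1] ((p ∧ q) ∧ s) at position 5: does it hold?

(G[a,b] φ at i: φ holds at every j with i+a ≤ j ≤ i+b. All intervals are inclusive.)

Does not hold

Check ((p ∧ q) ∧ s) at every j in [6,6]:
  j=6: false
Fails at j=6 → formula fails.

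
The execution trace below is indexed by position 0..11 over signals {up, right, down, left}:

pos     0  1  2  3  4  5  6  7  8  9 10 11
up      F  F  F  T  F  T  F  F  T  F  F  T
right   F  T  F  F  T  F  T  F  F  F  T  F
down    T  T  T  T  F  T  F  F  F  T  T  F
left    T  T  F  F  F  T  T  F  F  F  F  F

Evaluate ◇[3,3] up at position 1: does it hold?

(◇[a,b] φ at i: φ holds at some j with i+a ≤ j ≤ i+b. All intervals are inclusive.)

False

Check up at each j in [4,4]:
  j=4: false
No position in the window satisfies it → formula fails.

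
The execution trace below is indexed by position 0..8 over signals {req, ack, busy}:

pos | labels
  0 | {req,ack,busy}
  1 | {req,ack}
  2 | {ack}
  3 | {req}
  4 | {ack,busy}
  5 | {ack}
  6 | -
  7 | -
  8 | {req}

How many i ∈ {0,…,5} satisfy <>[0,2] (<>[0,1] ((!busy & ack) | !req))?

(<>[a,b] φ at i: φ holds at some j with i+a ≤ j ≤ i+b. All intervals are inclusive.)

6

Evaluate at each i in [0,5]:
  i=0: ✓ (witness j=0)
  i=1: ✓ (witness j=1)
  i=2: ✓ (witness j=2)
  i=3: ✓ (witness j=3)
  i=4: ✓ (witness j=4)
  i=5: ✓ (witness j=5)
Positions where it holds: {0, 1, 2, 3, 4, 5} → 6.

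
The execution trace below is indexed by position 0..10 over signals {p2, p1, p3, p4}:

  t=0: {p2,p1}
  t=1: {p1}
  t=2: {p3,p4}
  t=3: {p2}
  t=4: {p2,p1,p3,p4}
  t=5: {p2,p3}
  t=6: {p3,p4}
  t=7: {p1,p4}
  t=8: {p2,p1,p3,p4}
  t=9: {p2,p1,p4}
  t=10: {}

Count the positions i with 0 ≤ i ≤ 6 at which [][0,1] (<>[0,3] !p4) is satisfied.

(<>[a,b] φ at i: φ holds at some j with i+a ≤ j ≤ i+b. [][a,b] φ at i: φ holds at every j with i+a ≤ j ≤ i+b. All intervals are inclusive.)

5

Evaluate at each i in [0,6]:
  i=0: ✓ (all of [0,1])
  i=1: ✓ (all of [1,2])
  i=2: ✓ (all of [2,3])
  i=3: ✓ (all of [3,4])
  i=4: ✓ (all of [4,5])
  i=5: ✗ (fails at j=6)
  i=6: ✗ (fails at j=6)
Positions where it holds: {0, 1, 2, 3, 4} → 5.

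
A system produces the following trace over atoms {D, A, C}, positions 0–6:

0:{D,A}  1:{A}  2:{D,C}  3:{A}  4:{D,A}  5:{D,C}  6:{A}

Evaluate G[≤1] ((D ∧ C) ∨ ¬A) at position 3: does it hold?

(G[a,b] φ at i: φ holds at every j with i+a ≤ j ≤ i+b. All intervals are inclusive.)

Check ((D ∧ C) ∨ ¬A) at every j in [3,4]:
  j=3: false
  j=4: false
Fails at j=3 → formula fails.

No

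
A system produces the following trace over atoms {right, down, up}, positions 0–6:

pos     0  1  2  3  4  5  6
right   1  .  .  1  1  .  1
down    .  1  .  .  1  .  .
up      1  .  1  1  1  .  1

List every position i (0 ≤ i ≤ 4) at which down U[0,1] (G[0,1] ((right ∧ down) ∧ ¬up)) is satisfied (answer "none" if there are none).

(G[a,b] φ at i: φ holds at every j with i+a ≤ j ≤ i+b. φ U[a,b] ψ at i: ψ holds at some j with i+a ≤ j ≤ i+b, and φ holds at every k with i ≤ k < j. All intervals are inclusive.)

none

Evaluate at each i in [0,4]:
  i=0: ✗ (no rhs in [0,1])
  i=1: ✗ (no rhs in [1,2])
  i=2: ✗ (no rhs in [2,3])
  i=3: ✗ (no rhs in [3,4])
  i=4: ✗ (no rhs in [4,5])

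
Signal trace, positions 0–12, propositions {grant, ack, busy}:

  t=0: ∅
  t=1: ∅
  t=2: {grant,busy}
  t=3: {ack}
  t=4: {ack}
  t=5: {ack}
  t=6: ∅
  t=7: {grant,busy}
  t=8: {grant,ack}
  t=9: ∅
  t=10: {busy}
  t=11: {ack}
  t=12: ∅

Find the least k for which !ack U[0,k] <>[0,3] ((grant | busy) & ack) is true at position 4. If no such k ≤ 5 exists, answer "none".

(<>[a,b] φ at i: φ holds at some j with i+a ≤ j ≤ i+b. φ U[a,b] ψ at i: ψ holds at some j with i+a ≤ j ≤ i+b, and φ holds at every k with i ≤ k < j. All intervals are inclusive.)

Need earliest j ≥ 4 with <>[0,3] ((grant | busy) & ack), and !ack at every k in [4,j-1].
  j=4: rhs fails.
  j=5: rhs holds but lhs fails at k=4.
  j=6: rhs holds but lhs fails at k=4.
  j=7: rhs holds but lhs fails at k=4.
  j=8: rhs holds but lhs fails at k=4.
  j=9: rhs fails.
No witness within the range → none.

none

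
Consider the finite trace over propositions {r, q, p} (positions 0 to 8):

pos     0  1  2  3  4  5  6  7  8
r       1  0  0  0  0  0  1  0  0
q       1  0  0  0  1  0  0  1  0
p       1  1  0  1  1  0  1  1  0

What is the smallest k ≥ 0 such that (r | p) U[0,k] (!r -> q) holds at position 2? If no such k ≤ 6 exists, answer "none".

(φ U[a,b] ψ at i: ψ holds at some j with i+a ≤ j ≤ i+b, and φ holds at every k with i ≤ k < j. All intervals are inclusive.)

Need earliest j ≥ 2 with (!r -> q), and (r | p) at every k in [2,j-1].
  j=2: rhs fails.
  j=3: rhs fails.
  j=4: rhs holds but lhs fails at k=2.
  j=5: rhs fails.
  j=6: rhs holds but lhs fails at k=2.
  j=7: rhs holds but lhs fails at k=2.
  j=8: rhs fails.
No witness within the range → none.

none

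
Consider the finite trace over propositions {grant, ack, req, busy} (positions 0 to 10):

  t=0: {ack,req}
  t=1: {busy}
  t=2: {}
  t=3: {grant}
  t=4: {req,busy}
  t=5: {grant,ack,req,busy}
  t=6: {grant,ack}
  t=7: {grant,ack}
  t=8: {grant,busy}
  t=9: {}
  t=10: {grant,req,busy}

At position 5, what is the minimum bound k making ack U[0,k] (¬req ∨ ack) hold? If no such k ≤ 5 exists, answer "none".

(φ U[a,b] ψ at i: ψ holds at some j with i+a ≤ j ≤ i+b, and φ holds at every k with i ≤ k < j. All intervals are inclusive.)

Need earliest j ≥ 5 with (¬req ∨ ack), and ack at every k in [5,j-1].
  j=5: rhs holds (empty prefix). k = 0.

0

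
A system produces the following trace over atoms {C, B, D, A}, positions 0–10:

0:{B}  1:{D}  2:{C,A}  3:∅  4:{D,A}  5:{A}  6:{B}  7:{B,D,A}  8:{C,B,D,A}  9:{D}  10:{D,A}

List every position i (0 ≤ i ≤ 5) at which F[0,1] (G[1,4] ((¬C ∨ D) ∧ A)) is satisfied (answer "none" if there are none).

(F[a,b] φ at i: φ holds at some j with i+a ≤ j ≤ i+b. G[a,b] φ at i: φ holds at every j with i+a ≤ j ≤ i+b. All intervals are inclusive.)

none

Evaluate at each i in [0,5]:
  i=0: ✗ (none in [0,1])
  i=1: ✗ (none in [1,2])
  i=2: ✗ (none in [2,3])
  i=3: ✗ (none in [3,4])
  i=4: ✗ (none in [4,5])
  i=5: ✗ (none in [5,6])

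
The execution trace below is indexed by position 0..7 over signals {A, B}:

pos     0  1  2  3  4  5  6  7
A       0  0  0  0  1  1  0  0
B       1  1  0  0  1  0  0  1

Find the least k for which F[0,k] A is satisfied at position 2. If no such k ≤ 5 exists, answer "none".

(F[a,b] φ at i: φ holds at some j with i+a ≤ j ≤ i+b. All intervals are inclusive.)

Scan j = 2,3,… for A:
  j=2: fails
  j=3: fails
  j=4: holds
First hit at j=4, so smallest k = 4-2 = 2.

2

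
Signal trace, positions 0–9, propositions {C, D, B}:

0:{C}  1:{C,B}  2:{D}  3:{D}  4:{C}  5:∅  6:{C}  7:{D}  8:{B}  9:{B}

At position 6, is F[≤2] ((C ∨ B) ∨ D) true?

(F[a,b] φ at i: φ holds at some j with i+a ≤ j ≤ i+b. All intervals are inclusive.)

Check ((C ∨ B) ∨ D) at each j in [6,8]:
  j=6: true
  j=7: true
  j=8: true
Found at j=6 → formula holds.

Holds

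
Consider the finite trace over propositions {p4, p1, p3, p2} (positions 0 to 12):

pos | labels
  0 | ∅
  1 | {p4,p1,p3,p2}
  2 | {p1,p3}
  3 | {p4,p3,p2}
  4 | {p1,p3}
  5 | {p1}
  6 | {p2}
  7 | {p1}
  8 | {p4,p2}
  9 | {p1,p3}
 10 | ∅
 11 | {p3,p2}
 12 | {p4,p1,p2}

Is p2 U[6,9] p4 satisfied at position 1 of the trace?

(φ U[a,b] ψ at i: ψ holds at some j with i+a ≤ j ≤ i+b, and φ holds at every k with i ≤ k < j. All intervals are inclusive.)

Need some j in [7,10] with p4, and p2 at every k in [1,j-1].
  j=7: p4 false.
  j=8: p4 holds, but p2 fails at k=2 → not this j.
  j=9: p4 false.
  j=10: p4 false.
No j in the window works → until fails.

No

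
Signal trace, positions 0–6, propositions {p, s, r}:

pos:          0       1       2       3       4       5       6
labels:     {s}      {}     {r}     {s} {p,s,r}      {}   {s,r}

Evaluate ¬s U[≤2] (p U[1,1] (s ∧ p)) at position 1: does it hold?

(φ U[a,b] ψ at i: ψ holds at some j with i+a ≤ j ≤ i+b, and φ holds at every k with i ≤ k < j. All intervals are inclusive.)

Need some j in [1,3] with (p U[1,1] (s ∧ p)), and ¬s at every k in [1,j-1].
  j=1: (p U[1,1] (s ∧ p)) — fails.
  j=2: (p U[1,1] (s ∧ p)) — fails.
  j=3: (p U[1,1] (s ∧ p)) — fails.
No j in the window works → until fails.

False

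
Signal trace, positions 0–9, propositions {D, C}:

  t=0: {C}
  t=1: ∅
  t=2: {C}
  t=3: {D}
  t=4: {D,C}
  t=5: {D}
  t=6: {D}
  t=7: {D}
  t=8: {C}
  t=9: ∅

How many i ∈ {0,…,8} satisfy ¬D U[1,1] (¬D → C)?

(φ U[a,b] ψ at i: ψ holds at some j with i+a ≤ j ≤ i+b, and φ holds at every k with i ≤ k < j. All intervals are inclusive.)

2

Evaluate at each i in [0,8]:
  i=0: ✗ (no rhs in [1,1])
  i=1: ✓ (rhs at j=2; lhs holds on [1,1])
  i=2: ✓ (rhs at j=3; lhs holds on [2,2])
  i=3: ✗ (lhs fails at k=3 before rhs at j=4)
  i=4: ✗ (lhs fails at k=4 before rhs at j=5)
  i=5: ✗ (lhs fails at k=5 before rhs at j=6)
  i=6: ✗ (lhs fails at k=6 before rhs at j=7)
  i=7: ✗ (lhs fails at k=7 before rhs at j=8)
  i=8: ✗ (no rhs in [9,9])
Positions where it holds: {1, 2} → 2.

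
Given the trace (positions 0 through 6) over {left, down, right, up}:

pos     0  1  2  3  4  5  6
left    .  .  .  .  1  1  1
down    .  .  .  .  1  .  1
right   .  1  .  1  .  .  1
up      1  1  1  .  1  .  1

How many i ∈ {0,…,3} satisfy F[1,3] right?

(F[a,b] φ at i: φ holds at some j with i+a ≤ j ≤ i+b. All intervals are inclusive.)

4

Evaluate at each i in [0,3]:
  i=0: ✓ (witness j=1)
  i=1: ✓ (witness j=3)
  i=2: ✓ (witness j=3)
  i=3: ✓ (witness j=6)
Positions where it holds: {0, 1, 2, 3} → 4.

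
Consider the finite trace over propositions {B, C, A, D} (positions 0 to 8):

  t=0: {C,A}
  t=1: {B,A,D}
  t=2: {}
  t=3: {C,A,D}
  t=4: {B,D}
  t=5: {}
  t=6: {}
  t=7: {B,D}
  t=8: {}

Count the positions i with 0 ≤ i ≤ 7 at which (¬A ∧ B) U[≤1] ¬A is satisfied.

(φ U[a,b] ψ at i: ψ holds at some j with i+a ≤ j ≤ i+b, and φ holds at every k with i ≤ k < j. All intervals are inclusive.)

5

Evaluate at each i in [0,7]:
  i=0: ✗ (no rhs in [0,1])
  i=1: ✗ (lhs fails at k=1 before rhs at j=2)
  i=2: ✓ (rhs at j=2)
  i=3: ✗ (lhs fails at k=3 before rhs at j=4)
  i=4: ✓ (rhs at j=4)
  i=5: ✓ (rhs at j=5)
  i=6: ✓ (rhs at j=6)
  i=7: ✓ (rhs at j=7)
Positions where it holds: {2, 4, 5, 6, 7} → 5.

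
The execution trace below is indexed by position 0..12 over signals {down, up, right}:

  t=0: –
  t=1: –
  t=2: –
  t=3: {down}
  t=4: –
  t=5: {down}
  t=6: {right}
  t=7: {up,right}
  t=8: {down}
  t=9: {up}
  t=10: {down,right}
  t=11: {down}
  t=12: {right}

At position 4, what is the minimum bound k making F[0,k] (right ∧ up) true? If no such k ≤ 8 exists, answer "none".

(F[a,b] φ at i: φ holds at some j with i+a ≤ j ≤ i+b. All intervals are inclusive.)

Scan j = 4,5,… for (right ∧ up):
  j=4: fails
  j=5: fails
  j=6: fails
  j=7: holds
First hit at j=7, so smallest k = 7-4 = 3.

3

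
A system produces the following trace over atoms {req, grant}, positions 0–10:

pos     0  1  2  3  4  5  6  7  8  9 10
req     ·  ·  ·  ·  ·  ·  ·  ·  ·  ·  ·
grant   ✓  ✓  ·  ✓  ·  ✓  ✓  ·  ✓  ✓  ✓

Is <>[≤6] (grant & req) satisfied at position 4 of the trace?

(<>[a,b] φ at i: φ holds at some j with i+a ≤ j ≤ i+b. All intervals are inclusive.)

No

Check (grant & req) at each j in [4,10]:
  j=4: false
  j=5: false
  j=6: false
  j=7: false
  j=8: false
  j=9: false
  j=10: false
No position in the window satisfies it → formula fails.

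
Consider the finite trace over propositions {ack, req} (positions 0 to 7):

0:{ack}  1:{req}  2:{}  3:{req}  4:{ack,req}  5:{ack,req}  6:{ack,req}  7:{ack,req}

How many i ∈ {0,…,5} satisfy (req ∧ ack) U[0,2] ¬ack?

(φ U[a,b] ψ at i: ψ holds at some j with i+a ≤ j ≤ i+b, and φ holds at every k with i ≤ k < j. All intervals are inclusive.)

Evaluate at each i in [0,5]:
  i=0: ✗ (lhs fails at k=0 before rhs at j=1)
  i=1: ✓ (rhs at j=1)
  i=2: ✓ (rhs at j=2)
  i=3: ✓ (rhs at j=3)
  i=4: ✗ (no rhs in [4,6])
  i=5: ✗ (no rhs in [5,7])
Positions where it holds: {1, 2, 3} → 3.

3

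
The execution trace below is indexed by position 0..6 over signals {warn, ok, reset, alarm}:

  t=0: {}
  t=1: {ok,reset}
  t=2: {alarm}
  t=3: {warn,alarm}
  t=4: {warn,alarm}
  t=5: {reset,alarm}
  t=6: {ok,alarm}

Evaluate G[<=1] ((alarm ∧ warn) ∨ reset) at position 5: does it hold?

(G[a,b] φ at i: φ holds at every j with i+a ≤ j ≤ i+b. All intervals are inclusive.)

Check ((alarm ∧ warn) ∨ reset) at every j in [5,6]:
  j=5: true
  j=6: false
Fails at j=6 → formula fails.

Does not hold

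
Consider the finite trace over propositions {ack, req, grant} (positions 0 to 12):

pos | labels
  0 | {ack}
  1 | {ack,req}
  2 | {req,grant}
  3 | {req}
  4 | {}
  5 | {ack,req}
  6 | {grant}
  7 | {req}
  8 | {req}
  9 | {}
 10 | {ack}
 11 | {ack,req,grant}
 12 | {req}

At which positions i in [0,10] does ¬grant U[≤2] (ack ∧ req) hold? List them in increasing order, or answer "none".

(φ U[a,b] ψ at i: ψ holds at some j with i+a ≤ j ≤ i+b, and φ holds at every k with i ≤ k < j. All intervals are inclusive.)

0, 1, 3, 4, 5, 9, 10

Evaluate at each i in [0,10]:
  i=0: ✓ (rhs at j=1; lhs holds on [0,0])
  i=1: ✓ (rhs at j=1)
  i=2: ✗ (no rhs in [2,4])
  i=3: ✓ (rhs at j=5; lhs holds on [3,4])
  i=4: ✓ (rhs at j=5; lhs holds on [4,4])
  i=5: ✓ (rhs at j=5)
  i=6: ✗ (no rhs in [6,8])
  i=7: ✗ (no rhs in [7,9])
  i=8: ✗ (no rhs in [8,10])
  i=9: ✓ (rhs at j=11; lhs holds on [9,10])
  i=10: ✓ (rhs at j=11; lhs holds on [10,10])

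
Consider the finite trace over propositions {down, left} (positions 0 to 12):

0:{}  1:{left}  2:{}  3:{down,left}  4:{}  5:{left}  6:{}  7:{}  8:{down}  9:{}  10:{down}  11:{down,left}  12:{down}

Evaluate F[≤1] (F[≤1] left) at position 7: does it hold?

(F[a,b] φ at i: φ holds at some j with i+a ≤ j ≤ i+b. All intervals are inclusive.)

False

Check F[≤1] left at each j in [7,8]:
  j=7: fails (none in [7,8])
  j=8: fails (none in [8,9])
No position in the window satisfies it → formula fails.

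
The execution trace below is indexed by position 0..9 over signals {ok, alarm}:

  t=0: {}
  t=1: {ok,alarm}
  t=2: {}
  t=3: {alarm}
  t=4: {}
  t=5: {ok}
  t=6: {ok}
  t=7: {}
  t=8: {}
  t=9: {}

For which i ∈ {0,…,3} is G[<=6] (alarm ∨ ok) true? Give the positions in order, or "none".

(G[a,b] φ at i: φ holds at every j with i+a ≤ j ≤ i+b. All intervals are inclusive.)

Evaluate at each i in [0,3]:
  i=0: ✗ (fails at j=0)
  i=1: ✗ (fails at j=2)
  i=2: ✗ (fails at j=2)
  i=3: ✗ (fails at j=4)

none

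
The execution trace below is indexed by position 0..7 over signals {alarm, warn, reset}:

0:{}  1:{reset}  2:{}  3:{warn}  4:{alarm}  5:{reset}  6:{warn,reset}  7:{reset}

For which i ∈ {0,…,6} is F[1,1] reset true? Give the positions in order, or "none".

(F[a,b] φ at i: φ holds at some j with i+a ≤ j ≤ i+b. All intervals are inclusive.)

0, 4, 5, 6

Evaluate at each i in [0,6]:
  i=0: ✓ (witness j=1)
  i=1: ✗ (none in [2,2])
  i=2: ✗ (none in [3,3])
  i=3: ✗ (none in [4,4])
  i=4: ✓ (witness j=5)
  i=5: ✓ (witness j=6)
  i=6: ✓ (witness j=7)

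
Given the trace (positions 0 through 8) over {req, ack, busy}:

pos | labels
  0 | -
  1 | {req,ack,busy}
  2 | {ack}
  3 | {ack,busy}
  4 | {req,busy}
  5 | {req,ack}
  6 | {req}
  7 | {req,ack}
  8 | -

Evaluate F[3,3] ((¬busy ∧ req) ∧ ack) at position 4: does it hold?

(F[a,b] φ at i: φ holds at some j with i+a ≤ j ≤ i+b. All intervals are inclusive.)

Yes

Check ((¬busy ∧ req) ∧ ack) at each j in [7,7]:
  j=7: true
Found at j=7 → formula holds.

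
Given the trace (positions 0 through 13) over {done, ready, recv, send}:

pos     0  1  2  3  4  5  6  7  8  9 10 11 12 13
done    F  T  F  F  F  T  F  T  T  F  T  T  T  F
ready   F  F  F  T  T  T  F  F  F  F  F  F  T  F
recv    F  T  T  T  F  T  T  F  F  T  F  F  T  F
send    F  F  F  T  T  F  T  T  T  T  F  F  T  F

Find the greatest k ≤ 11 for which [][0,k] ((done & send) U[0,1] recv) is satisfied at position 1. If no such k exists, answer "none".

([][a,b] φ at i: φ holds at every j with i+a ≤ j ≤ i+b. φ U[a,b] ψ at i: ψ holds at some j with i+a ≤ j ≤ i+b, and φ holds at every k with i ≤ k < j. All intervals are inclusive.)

2

((done & send) U[0,1] recv) must hold from j=1 onward; find where it first fails.
  j=1: holds
  j=2: holds
  j=3: holds
  j=4: fails
Holds on [1,3], so largest k = 2.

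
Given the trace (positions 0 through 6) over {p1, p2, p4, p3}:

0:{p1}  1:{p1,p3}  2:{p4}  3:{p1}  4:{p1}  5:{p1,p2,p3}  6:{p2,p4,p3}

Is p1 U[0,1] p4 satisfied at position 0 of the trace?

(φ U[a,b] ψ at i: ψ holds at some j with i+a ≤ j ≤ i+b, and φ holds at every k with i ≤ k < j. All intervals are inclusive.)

Does not hold

Need some j in [0,1] with p4, and p1 at every k in [0,j-1].
  j=0: p4 false.
  j=1: p4 false.
No j in the window works → until fails.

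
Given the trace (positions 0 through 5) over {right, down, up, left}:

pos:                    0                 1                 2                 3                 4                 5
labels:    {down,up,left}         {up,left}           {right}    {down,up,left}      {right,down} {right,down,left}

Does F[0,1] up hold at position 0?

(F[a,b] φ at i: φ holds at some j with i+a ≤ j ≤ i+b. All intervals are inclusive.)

Check up at each j in [0,1]:
  j=0: true
  j=1: true
Found at j=0 → formula holds.

Holds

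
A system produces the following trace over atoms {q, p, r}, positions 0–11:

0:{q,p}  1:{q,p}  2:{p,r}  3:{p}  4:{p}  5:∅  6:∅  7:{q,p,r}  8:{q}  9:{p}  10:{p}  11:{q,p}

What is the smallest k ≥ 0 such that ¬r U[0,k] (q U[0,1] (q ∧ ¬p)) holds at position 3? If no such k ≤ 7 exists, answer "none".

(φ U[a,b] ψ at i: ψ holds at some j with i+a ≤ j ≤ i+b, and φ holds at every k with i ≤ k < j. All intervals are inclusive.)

Need earliest j ≥ 3 with (q U[0,1] (q ∧ ¬p)), and ¬r at every k in [3,j-1].
  j=3: rhs fails.
  j=4: rhs fails.
  j=5: rhs fails.
  j=6: rhs fails.
  j=7: rhs holds; lhs holds on [3,6]. k = 4.

4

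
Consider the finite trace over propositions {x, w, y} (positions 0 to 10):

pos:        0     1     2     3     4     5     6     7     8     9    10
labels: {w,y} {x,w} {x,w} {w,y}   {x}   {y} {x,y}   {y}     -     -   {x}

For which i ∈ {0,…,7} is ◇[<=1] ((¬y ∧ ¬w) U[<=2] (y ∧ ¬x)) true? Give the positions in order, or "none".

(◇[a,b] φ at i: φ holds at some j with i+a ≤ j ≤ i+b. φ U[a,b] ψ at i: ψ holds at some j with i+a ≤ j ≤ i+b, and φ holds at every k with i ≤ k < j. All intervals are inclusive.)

0, 2, 3, 4, 5, 6, 7

Evaluate at each i in [0,7]:
  i=0: ✓ (witness j=0)
  i=1: ✗ (none in [1,2])
  i=2: ✓ (witness j=3)
  i=3: ✓ (witness j=3)
  i=4: ✓ (witness j=4)
  i=5: ✓ (witness j=5)
  i=6: ✓ (witness j=7)
  i=7: ✓ (witness j=7)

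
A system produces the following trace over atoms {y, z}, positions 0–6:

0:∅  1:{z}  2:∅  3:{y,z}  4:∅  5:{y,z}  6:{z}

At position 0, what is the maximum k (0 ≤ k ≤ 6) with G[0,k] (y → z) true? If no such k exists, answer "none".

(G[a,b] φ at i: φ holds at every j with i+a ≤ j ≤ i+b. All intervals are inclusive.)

6

(y → z) must hold from j=0 onward; find where it first fails.
  j=0: holds
  j=1: holds
  j=2: holds
  j=3: holds
  j=4: holds
  j=5: holds
  j=6: holds
Holds through j=6; largest k = 6.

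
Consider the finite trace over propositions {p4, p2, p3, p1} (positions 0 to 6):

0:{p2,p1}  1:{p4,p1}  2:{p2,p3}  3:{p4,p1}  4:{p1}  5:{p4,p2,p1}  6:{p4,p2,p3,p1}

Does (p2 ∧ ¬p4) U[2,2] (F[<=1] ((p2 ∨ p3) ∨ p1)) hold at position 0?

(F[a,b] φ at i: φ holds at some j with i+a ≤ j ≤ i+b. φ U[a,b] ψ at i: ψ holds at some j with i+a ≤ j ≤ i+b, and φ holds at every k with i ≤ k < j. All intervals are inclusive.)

Need some j in [2,2] with F[<=1] ((p2 ∨ p3) ∨ p1), and (p2 ∧ ¬p4) at every k in [0,j-1].
  j=2: F[<=1] ((p2 ∨ p3) ∨ p1) holds, but (p2 ∧ ¬p4) fails at k=1 → not this j.
No j in the window works → until fails.

Does not hold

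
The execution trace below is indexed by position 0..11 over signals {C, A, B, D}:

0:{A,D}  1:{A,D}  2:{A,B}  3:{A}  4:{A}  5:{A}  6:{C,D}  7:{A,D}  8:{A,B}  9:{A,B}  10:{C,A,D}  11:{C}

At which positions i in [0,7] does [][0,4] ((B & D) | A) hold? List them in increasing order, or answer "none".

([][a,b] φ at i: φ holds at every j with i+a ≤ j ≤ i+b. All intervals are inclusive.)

Evaluate at each i in [0,7]:
  i=0: ✓ (all of [0,4])
  i=1: ✓ (all of [1,5])
  i=2: ✗ (fails at j=6)
  i=3: ✗ (fails at j=6)
  i=4: ✗ (fails at j=6)
  i=5: ✗ (fails at j=6)
  i=6: ✗ (fails at j=6)
  i=7: ✗ (fails at j=11)

0, 1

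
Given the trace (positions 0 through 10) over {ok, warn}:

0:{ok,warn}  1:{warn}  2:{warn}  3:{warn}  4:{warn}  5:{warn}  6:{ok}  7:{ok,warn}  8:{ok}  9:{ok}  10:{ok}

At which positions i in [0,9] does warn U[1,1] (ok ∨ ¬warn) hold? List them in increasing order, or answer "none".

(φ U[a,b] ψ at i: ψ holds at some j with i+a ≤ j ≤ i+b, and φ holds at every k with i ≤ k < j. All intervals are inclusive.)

Evaluate at each i in [0,9]:
  i=0: ✗ (no rhs in [1,1])
  i=1: ✗ (no rhs in [2,2])
  i=2: ✗ (no rhs in [3,3])
  i=3: ✗ (no rhs in [4,4])
  i=4: ✗ (no rhs in [5,5])
  i=5: ✓ (rhs at j=6; lhs holds on [5,5])
  i=6: ✗ (lhs fails at k=6 before rhs at j=7)
  i=7: ✓ (rhs at j=8; lhs holds on [7,7])
  i=8: ✗ (lhs fails at k=8 before rhs at j=9)
  i=9: ✗ (lhs fails at k=9 before rhs at j=10)

5, 7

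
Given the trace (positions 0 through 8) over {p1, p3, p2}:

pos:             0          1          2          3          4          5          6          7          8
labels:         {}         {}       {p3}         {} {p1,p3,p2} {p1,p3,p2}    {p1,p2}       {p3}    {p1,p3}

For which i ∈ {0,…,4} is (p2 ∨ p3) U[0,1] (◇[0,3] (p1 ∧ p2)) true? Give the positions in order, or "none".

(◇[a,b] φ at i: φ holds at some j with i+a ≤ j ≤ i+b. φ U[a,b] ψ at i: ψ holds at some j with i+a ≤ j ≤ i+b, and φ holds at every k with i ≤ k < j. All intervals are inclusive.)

1, 2, 3, 4

Evaluate at each i in [0,4]:
  i=0: ✗ (lhs fails at k=0 before rhs at j=1)
  i=1: ✓ (rhs at j=1)
  i=2: ✓ (rhs at j=2)
  i=3: ✓ (rhs at j=3)
  i=4: ✓ (rhs at j=4)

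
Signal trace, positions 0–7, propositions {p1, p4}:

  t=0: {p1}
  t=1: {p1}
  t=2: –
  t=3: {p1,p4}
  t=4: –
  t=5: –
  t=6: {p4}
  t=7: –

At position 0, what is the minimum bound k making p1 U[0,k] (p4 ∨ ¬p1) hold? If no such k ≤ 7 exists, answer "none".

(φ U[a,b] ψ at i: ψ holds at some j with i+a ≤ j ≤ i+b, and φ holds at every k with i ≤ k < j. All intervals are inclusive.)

Need earliest j ≥ 0 with (p4 ∨ ¬p1), and p1 at every k in [0,j-1].
  j=0: rhs fails.
  j=1: rhs fails.
  j=2: rhs holds; lhs holds on [0,1]. k = 2.

2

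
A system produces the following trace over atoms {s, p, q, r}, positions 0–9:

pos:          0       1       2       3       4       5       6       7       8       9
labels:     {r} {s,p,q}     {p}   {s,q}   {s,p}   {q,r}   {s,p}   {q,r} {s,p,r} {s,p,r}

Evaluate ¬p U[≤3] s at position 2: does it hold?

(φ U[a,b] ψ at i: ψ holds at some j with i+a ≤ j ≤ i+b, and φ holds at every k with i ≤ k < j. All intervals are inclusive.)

Does not hold

Need some j in [2,5] with s, and ¬p at every k in [2,j-1].
  j=2: s false.
  j=3: s holds, but ¬p fails at k=2 → not this j.
  j=4: s holds, but ¬p fails at k=2 → not this j.
  j=5: s false.
No j in the window works → until fails.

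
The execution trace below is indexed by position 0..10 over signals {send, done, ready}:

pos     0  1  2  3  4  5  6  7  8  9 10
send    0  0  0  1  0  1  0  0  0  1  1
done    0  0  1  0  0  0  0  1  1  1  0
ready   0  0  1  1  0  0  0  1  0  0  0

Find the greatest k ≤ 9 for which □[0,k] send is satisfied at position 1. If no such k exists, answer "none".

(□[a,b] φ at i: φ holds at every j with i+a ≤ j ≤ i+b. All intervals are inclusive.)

send must hold from j=1 onward; find where it first fails.
  j=1: fails → no k works.

none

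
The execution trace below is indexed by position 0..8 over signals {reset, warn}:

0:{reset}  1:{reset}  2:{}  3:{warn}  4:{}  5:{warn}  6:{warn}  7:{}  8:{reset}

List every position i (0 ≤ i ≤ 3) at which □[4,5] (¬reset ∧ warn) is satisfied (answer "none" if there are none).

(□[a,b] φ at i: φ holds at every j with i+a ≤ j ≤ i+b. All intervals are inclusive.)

1

Evaluate at each i in [0,3]:
  i=0: ✗ (fails at j=4)
  i=1: ✓ (all of [5,6])
  i=2: ✗ (fails at j=7)
  i=3: ✗ (fails at j=7)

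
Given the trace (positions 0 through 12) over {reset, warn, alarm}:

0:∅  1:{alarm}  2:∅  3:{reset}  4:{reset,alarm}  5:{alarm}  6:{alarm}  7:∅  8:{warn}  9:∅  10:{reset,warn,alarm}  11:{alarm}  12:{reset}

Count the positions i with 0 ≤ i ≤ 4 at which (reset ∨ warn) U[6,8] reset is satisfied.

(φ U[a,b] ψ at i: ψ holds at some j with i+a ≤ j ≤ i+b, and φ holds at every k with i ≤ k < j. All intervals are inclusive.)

0

Evaluate at each i in [0,4]:
  i=0: ✗ (no rhs in [6,8])
  i=1: ✗ (no rhs in [7,9])
  i=2: ✗ (lhs fails at k=2 before rhs at j=10)
  i=3: ✗ (lhs fails at k=5 before rhs at j=10)
  i=4: ✗ (lhs fails at k=5 before rhs at j=10)
Positions where it holds: {} → 0.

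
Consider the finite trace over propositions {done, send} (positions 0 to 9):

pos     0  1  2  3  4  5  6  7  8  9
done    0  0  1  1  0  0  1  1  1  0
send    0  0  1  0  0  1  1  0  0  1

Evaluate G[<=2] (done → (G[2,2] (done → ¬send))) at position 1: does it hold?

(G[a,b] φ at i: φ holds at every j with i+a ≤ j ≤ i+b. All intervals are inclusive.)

Check (done → (G[2,2] (done → ¬send))) at every j in [1,3]:
  j=1: antecedent false → ✓
  j=2: antecedent true; consequent holds on [4,4] → ✓
  j=3: antecedent true; consequent holds on [5,5] → ✓
All positions satisfy it → formula holds.

Yes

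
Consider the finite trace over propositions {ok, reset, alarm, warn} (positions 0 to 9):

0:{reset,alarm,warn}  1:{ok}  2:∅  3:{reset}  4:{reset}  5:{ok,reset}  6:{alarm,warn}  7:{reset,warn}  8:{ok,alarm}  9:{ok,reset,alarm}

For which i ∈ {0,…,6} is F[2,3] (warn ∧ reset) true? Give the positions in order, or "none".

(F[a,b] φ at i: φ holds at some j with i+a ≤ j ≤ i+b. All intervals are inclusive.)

Evaluate at each i in [0,6]:
  i=0: ✗ (none in [2,3])
  i=1: ✗ (none in [3,4])
  i=2: ✗ (none in [4,5])
  i=3: ✗ (none in [5,6])
  i=4: ✓ (witness j=7)
  i=5: ✓ (witness j=7)
  i=6: ✗ (none in [8,9])

4, 5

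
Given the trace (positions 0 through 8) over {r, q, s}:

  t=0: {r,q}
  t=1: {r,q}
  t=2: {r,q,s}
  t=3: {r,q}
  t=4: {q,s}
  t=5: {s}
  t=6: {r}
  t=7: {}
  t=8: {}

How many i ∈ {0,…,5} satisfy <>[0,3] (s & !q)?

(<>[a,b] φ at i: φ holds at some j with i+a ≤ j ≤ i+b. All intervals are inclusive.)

Evaluate at each i in [0,5]:
  i=0: ✗ (none in [0,3])
  i=1: ✗ (none in [1,4])
  i=2: ✓ (witness j=5)
  i=3: ✓ (witness j=5)
  i=4: ✓ (witness j=5)
  i=5: ✓ (witness j=5)
Positions where it holds: {2, 3, 4, 5} → 4.

4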